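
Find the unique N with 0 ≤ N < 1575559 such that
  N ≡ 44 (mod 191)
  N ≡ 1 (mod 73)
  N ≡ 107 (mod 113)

660140

The moduli are pairwise coprime; M = 191·73·113 = 1575559.
M/191 = 8249; 8249 ≡ 36 (mod 191); 36·69 ≡ 1, so inverse 69.
M/73 = 21583; 21583 ≡ 48 (mod 73); 48·35 ≡ 1, so inverse 35.
M/113 = 13943; 13943 ≡ 44 (mod 113); 44·18 ≡ 1, so inverse 18.
N ≡ 44·8249·69 + 1·21583·35 + 107·13943·18 = 52653587.
52653587 mod 1575559 = 660140.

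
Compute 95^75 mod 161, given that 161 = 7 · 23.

64

Mod 7: 95 ≡ 4; by Fermat, exponent reduces to 75 mod 6 = 3; 4^3 ≡ 1 (mod 7).
Mod 23: 95 ≡ 3; by Fermat, exponent reduces to 75 mod 22 = 9; 3^9 ≡ 18 (mod 23).
Combine by CRT: x ≡ 1 (mod 7), x ≡ 18 (mod 23) ⇒ x ≡ 64 (mod 161).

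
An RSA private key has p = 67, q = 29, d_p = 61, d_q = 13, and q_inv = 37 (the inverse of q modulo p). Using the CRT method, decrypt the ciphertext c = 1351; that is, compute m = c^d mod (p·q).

m₁ = c^(d_p) mod p: c ≡ 11 (mod 67), and 11^61 mod 67 = 63.
m₂ = c^(d_q) mod q: c ≡ 17 (mod 29), and 17^13 mod 29 = 17.
h = q_inv·(m₁ − m₂) mod p = 37·(63 − 17) mod 67 = 27.
m = m₂ + h·q = 17 + 27·29 = 800.

800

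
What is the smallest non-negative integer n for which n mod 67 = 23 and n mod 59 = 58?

From n ≡ 23 (mod 67) write n = 23 + 67t. Substituting into n ≡ 58 (mod 59) gives 67t ≡ 35 (mod 59), and since 8⁻¹ ≡ 37 (mod 59), t ≡ 56. Hence n ≡ 23 + 67·56 = 3775 (mod 3953).

3775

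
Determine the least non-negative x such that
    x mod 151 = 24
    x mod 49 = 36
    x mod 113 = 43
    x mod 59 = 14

The moduli are pairwise coprime; N = 151·49·113·59 = 49329133.
N/151 = 326683; 326683 ≡ 70 (mod 151); 70·41 ≡ 1, so inverse 41.
N/49 = 1006717; 1006717 ≡ 12 (mod 49); 12·45 ≡ 1, so inverse 45.
N/113 = 436541; 436541 ≡ 22 (mod 113); 22·36 ≡ 1, so inverse 36.
N/59 = 836087; 836087 ≡ 57 (mod 59); 57·29 ≡ 1, so inverse 29.
x ≡ 24·326683·41 + 36·1006717·45 + 43·436541·36 + 14·836087·29 = 2967554402.
2967554402 mod 49329133 = 7806422.

7806422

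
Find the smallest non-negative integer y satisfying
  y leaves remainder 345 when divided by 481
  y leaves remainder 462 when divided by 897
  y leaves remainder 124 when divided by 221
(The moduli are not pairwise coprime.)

Combine the congruences pairwise.
gcd(481, 897) = 13 and 13 | (462 − 345), so the pair is consistent; merging gives y ≡ 21990 (mod 33189), where 33189 = lcm(481, 897).
gcd(33189, 221) = 13 and 13 | (124 − 21990), so the pair is consistent; merging gives y ≡ 221124 (mod 564213), where 564213 = lcm(33189, 221).
The solution is unique modulo lcm(481, 897, 221) = 564213.

221124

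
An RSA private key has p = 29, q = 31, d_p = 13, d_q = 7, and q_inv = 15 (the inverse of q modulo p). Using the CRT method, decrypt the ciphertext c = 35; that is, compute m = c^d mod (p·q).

m₁ = c^(d_p) mod p: c ≡ 6 (mod 29), and 6^13 mod 29 = 5.
m₂ = c^(d_q) mod q: c ≡ 4 (mod 31), and 4^7 mod 31 = 16.
h = q_inv·(m₁ − m₂) mod p = 15·(5 − 16) mod 29 = 9.
m = m₂ + h·q = 16 + 9·31 = 295.

295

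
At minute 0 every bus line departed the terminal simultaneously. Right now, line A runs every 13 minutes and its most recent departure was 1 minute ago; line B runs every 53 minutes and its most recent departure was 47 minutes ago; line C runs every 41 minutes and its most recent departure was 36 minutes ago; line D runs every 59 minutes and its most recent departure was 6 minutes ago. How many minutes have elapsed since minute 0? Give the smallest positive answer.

787892

From t ≡ 1 (mod 13) write t = 1 + 13s. Substituting into t ≡ 47 (mod 53) gives 13s ≡ 46 (mod 53), and since 13⁻¹ ≡ 49 (mod 53), s ≡ 28. Hence t ≡ 1 + 13·28 = 365 (mod 689).
From t ≡ 365 (mod 689) write t = 365 + 689s. Substituting into t ≡ 36 (mod 41) gives 689s ≡ 40 (mod 41), and since 33⁻¹ ≡ 5 (mod 41), s ≡ 36. Hence t ≡ 365 + 689·36 = 25169 (mod 28249).
From t ≡ 25169 (mod 28249) write t = 25169 + 28249s. Substituting into t ≡ 6 (mod 59) gives 28249s ≡ 30 (mod 59), and since 47⁻¹ ≡ 54 (mod 59), s ≡ 27. Hence t ≡ 25169 + 28249·27 = 787892 (mod 1666691).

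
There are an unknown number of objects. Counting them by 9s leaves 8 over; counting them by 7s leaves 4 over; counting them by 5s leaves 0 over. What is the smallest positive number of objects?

The moduli are pairwise coprime; M = 9·7·5 = 315.
M/9 = 35; 35 ≡ 8 (mod 9); 8·8 ≡ 1, so inverse 8.
M/7 = 45; 45 ≡ 3 (mod 7); 3·5 ≡ 1, so inverse 5.
M/5 = 63; 63 ≡ 3 (mod 5); 3·2 ≡ 1, so inverse 2.
N ≡ 8·35·8 + 4·45·5 + 0·63·2 = 3140.
3140 mod 315 = 305.

305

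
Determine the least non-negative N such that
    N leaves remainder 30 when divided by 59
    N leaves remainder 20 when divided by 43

2213

Combine the congruences pairwise.
From N ≡ 30 (mod 59) write N = 30 + 59t. Substituting into N ≡ 20 (mod 43) gives 59t ≡ 33 (mod 43), and since 16⁻¹ ≡ 35 (mod 43), t ≡ 37. Hence N ≡ 30 + 59·37 = 2213 (mod 2537).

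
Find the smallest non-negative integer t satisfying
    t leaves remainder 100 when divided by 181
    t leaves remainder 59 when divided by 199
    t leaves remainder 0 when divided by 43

530792

From t ≡ 100 (mod 181) write t = 100 + 181s. Substituting into t ≡ 59 (mod 199) gives 181s ≡ 158 (mod 199), and since 181⁻¹ ≡ 11 (mod 199), s ≡ 146. Hence t ≡ 100 + 181·146 = 26526 (mod 36019).
From t ≡ 26526 (mod 36019) write t = 26526 + 36019s. Substituting into t ≡ 0 (mod 43) gives 36019s ≡ 5 (mod 43), and since 28⁻¹ ≡ 20 (mod 43), s ≡ 14. Hence t ≡ 26526 + 36019·14 = 530792 (mod 1548817).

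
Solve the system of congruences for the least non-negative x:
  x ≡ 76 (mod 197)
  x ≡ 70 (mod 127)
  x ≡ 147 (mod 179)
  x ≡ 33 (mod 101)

From x ≡ 76 (mod 197) write x = 76 + 197t. Substituting into x ≡ 70 (mod 127) gives 197t ≡ 121 (mod 127), and since 70⁻¹ ≡ 49 (mod 127), t ≡ 87. Hence x ≡ 76 + 197·87 = 17215 (mod 25019).
From x ≡ 17215 (mod 25019) write x = 17215 + 25019t. Substituting into x ≡ 147 (mod 179) gives 25019t ≡ 116 (mod 179), and since 138⁻¹ ≡ 48 (mod 179), t ≡ 19. Hence x ≡ 17215 + 25019·19 = 492576 (mod 4478401).
From x ≡ 492576 (mod 4478401) write x = 492576 + 4478401t. Substituting into x ≡ 33 (mod 101) gives 4478401t ≡ 34 (mod 101), and since 61⁻¹ ≡ 53 (mod 101), t ≡ 85. Hence x ≡ 492576 + 4478401·85 = 381156661 (mod 452318501).

381156661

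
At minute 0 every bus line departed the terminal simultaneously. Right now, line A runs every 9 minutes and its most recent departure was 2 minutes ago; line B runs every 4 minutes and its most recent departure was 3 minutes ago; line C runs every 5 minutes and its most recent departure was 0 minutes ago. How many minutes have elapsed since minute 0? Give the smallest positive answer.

155

The moduli are pairwise coprime; N = 9·4·5 = 180.
N/9 = 20; 20 ≡ 2 (mod 9); 2·5 ≡ 1, so inverse 5.
N/4 = 45; 45 ≡ 1 (mod 4), inverse 1.
N/5 = 36; 36 ≡ 1 (mod 5), inverse 1.
t ≡ 2·20·5 + 3·45·1 + 0·36·1 = 335.
335 mod 180 = 155.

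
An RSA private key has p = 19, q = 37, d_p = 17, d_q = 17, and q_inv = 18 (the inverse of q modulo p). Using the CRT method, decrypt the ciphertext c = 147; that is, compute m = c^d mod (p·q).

110

m₁ = c^(d_p) mod p: c ≡ 14 (mod 19), and 14^17 mod 19 = 15.
m₂ = c^(d_q) mod q: c ≡ 36 (mod 37), and 36^17 mod 37 = 36.
h = q_inv·(m₁ − m₂) mod p = 18·(15 − 36) mod 19 = 2.
m = m₂ + h·q = 36 + 2·37 = 110.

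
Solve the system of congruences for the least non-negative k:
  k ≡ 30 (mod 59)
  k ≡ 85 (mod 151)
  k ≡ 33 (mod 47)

180983

Combine the congruences pairwise.
From k ≡ 30 (mod 59) write k = 30 + 59t. Substituting into k ≡ 85 (mod 151) gives 59t ≡ 55 (mod 151), and since 59⁻¹ ≡ 64 (mod 151), t ≡ 47. Hence k ≡ 30 + 59·47 = 2803 (mod 8909).
From k ≡ 2803 (mod 8909) write k = 2803 + 8909t. Substituting into k ≡ 33 (mod 47) gives 8909t ≡ 3 (mod 47), and since 26⁻¹ ≡ 38 (mod 47), t ≡ 20. Hence k ≡ 2803 + 8909·20 = 180983 (mod 418723).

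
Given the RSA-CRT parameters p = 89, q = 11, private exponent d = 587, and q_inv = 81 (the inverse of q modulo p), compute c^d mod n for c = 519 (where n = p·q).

370

d_p = d mod (p−1) = 587 mod 88 = 59; d_q = d mod (q−1) = 7.
m₁ = c^(d_p) mod p: c ≡ 74 (mod 89), and 74^59 mod 89 = 14.
m₂ = c^(d_q) mod q: c ≡ 2 (mod 11), and 2^7 mod 11 = 7.
h = q_inv·(m₁ − m₂) mod p = 81·(14 − 7) mod 89 = 33.
m = m₂ + h·q = 7 + 33·11 = 370.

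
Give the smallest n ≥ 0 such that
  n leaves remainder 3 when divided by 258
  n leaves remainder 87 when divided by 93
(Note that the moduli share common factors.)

6969

gcd(258, 93) = 3 and 3 | (87 − 3), so the pair is consistent; merging gives n ≡ 6969 (mod 7998), where 7998 = lcm(258, 93).
The solution is unique modulo lcm(258, 93) = 7998.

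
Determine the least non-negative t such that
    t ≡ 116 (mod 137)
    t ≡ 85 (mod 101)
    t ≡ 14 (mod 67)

87248

From t ≡ 116 (mod 137) write t = 116 + 137s. Substituting into t ≡ 85 (mod 101) gives 137s ≡ 70 (mod 101), and since 36⁻¹ ≡ 87 (mod 101), s ≡ 30. Hence t ≡ 116 + 137·30 = 4226 (mod 13837).
From t ≡ 4226 (mod 13837) write t = 4226 + 13837s. Substituting into t ≡ 14 (mod 67) gives 13837s ≡ 9 (mod 67), and since 35⁻¹ ≡ 23 (mod 67), s ≡ 6. Hence t ≡ 4226 + 13837·6 = 87248 (mod 927079).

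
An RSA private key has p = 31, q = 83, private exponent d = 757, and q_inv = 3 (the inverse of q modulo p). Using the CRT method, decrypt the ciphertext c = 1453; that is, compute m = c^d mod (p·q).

d_p = d mod (p−1) = 757 mod 30 = 7; d_q = d mod (q−1) = 19.
m₁ = c^(d_p) mod p: c ≡ 27 (mod 31), and 27^7 mod 31 = 15.
m₂ = c^(d_q) mod q: c ≡ 42 (mod 83), and 42^19 mod 83 = 18.
h = q_inv·(m₁ − m₂) mod p = 3·(15 − 18) mod 31 = 22.
m = m₂ + h·q = 18 + 22·83 = 1844.

1844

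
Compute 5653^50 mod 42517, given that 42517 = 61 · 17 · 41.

7748

Mod 61: 5653 ≡ 41; 41^50 ≡ 1 (mod 61).
Mod 17: 5653 ≡ 9; by Fermat, exponent reduces to 50 mod 16 = 2; 9^2 ≡ 13 (mod 17).
Mod 41: 5653 ≡ 36; by Fermat, exponent reduces to 50 mod 40 = 10; 36^10 ≡ 40 (mod 41).
Combine by CRT: x ≡ 1 (mod 61), x ≡ 13 (mod 17), x ≡ 40 (mod 41) ⇒ x ≡ 7748 (mod 42517).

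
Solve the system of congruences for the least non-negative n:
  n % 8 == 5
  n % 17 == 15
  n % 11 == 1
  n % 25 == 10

29085

Combine the congruences pairwise.
From n ≡ 5 (mod 8) write n = 5 + 8t. Substituting into n ≡ 15 (mod 17) gives 8t ≡ 10 (mod 17), and since 8⁻¹ ≡ 15 (mod 17), t ≡ 14. Hence n ≡ 5 + 8·14 = 117 (mod 136).
From n ≡ 117 (mod 136) write n = 117 + 136t. Substituting into n ≡ 1 (mod 11) gives 136t ≡ 5 (mod 11), and since 4⁻¹ ≡ 3 (mod 11), t ≡ 4. Hence n ≡ 117 + 136·4 = 661 (mod 1496).
From n ≡ 661 (mod 1496) write n = 661 + 1496t. Substituting into n ≡ 10 (mod 25) gives 1496t ≡ 24 (mod 25), and since 21⁻¹ ≡ 6 (mod 25), t ≡ 19. Hence n ≡ 661 + 1496·19 = 29085 (mod 37400).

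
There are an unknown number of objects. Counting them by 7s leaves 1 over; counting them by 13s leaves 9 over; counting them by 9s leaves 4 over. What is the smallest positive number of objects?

22

The moduli are pairwise coprime; M = 7·13·9 = 819.
M/7 = 117; 117 ≡ 5 (mod 7); 5·3 ≡ 1, so inverse 3.
M/13 = 63; 63 ≡ 11 (mod 13); 11·6 ≡ 1, so inverse 6.
M/9 = 91; 91 ≡ 1 (mod 9), inverse 1.
N ≡ 1·117·3 + 9·63·6 + 4·91·1 = 4117.
4117 mod 819 = 22.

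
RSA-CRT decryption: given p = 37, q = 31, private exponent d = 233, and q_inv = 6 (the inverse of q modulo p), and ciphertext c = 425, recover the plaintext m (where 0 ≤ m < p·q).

d_p = d mod (p−1) = 233 mod 36 = 17; d_q = d mod (q−1) = 23.
m₁ = c^(d_p) mod p: c ≡ 18 (mod 37), and 18^17 mod 37 = 2.
m₂ = c^(d_q) mod q: c ≡ 22 (mod 31), and 22^23 mod 31 = 3.
h = q_inv·(m₁ − m₂) mod p = 6·(2 − 3) mod 37 = 31.
m = m₂ + h·q = 3 + 31·31 = 964.

964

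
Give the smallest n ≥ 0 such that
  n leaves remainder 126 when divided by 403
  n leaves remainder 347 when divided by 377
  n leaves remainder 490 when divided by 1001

149639

gcd(403, 377) = 13 and 13 | (347 − 126), so the pair is consistent; merging gives n ≡ 9395 (mod 11687), where 11687 = lcm(403, 377).
gcd(11687, 1001) = 13 and 13 | (490 − 9395), so the pair is consistent; merging gives n ≡ 149639 (mod 899899), where 899899 = lcm(11687, 1001).
The solution is unique modulo lcm(403, 377, 1001) = 899899.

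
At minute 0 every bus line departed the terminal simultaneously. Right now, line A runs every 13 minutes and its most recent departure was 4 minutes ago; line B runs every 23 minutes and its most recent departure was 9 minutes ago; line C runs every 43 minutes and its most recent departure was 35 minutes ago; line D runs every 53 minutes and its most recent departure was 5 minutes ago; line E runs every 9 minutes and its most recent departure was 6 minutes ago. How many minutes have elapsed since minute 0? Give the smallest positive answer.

4619697

The moduli are pairwise coprime; N = 13·23·43·53·9 = 6132789.
N/13 = 471753; 471753 ≡ 9 (mod 13); 9·3 ≡ 1, so inverse 3.
N/23 = 266643; 266643 ≡ 4 (mod 23); 4·6 ≡ 1, so inverse 6.
N/43 = 142623; 142623 ≡ 35 (mod 43); 35·16 ≡ 1, so inverse 16.
N/53 = 115713; 115713 ≡ 14 (mod 53); 14·19 ≡ 1, so inverse 19.
N/9 = 681421; 681421 ≡ 4 (mod 9); 4·7 ≡ 1, so inverse 7.
t ≡ 4·471753·3 + 9·266643·6 + 35·142623·16 + 5·115713·19 + 6·681421·7 = 139541055.
139541055 mod 6132789 = 4619697.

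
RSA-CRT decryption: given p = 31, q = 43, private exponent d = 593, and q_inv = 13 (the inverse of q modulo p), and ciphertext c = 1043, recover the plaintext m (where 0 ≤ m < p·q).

360

d_p = d mod (p−1) = 593 mod 30 = 23; d_q = d mod (q−1) = 5.
m₁ = c^(d_p) mod p: c ≡ 20 (mod 31), and 20^23 mod 31 = 19.
m₂ = c^(d_q) mod q: c ≡ 11 (mod 43), and 11^5 mod 43 = 16.
h = q_inv·(m₁ − m₂) mod p = 13·(19 − 16) mod 31 = 8.
m = m₂ + h·q = 16 + 8·43 = 360.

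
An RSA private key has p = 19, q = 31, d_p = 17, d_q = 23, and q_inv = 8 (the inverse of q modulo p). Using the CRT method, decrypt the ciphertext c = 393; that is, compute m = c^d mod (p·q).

m₁ = c^(d_p) mod p: c ≡ 13 (mod 19), and 13^17 mod 19 = 3.
m₂ = c^(d_q) mod q: c ≡ 21 (mod 31), and 21^23 mod 31 = 17.
h = q_inv·(m₁ − m₂) mod p = 8·(3 − 17) mod 19 = 2.
m = m₂ + h·q = 17 + 2·31 = 79.

79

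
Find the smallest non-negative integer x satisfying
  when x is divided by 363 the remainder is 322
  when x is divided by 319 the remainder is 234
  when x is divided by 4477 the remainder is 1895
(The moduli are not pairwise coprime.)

Combine the congruences pairwise.
gcd(363, 319) = 11 and 11 | (234 − 322), so the pair is consistent; merging gives x ≡ 10123 (mod 10527), where 10527 = lcm(363, 319).
gcd(10527, 4477) = 121 and 121 | (1895 − 10123), so the pair is consistent; merging gives x ≡ 104866 (mod 389499), where 389499 = lcm(10527, 4477).
The solution is unique modulo lcm(363, 319, 4477) = 389499.

104866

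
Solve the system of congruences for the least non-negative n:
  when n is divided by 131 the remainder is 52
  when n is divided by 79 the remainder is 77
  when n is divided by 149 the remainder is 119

310784

From n ≡ 52 (mod 131) write n = 52 + 131t. Substituting into n ≡ 77 (mod 79) gives 131t ≡ 25 (mod 79), and since 52⁻¹ ≡ 38 (mod 79), t ≡ 2. Hence n ≡ 52 + 131·2 = 314 (mod 10349).
From n ≡ 314 (mod 10349) write n = 314 + 10349t. Substituting into n ≡ 119 (mod 149) gives 10349t ≡ 103 (mod 149), and since 68⁻¹ ≡ 103 (mod 149), t ≡ 30. Hence n ≡ 314 + 10349·30 = 310784 (mod 1542001).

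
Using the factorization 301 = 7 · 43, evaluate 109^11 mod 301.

Mod 7: 109 ≡ 4; by Fermat, exponent reduces to 11 mod 6 = 5; 4^5 ≡ 2 (mod 7).
Mod 43: 109 ≡ 23; 23^11 ≡ 25 (mod 43).
Combine by CRT: x ≡ 2 (mod 7), x ≡ 25 (mod 43) ⇒ x ≡ 240 (mod 301).

240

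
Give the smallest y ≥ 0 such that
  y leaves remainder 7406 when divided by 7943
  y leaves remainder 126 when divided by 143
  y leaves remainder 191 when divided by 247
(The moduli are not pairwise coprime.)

gcd(7943, 143) = 13 and 13 | (126 − 7406), so the pair is consistent; merging gives y ≡ 23292 (mod 87373), where 87373 = lcm(7943, 143).
gcd(87373, 247) = 13 and 13 | (191 − 23292), so the pair is consistent; merging gives y ≡ 198038 (mod 1660087), where 1660087 = lcm(87373, 247).
The solution is unique modulo lcm(7943, 143, 247) = 1660087.

198038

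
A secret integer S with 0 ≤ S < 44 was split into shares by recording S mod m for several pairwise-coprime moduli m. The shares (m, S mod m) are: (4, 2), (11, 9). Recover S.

From S ≡ 2 (mod 4) write S = 2 + 4t. Substituting into S ≡ 9 (mod 11) gives 4t ≡ 7 (mod 11), and since 4⁻¹ ≡ 3 (mod 11), t ≡ 10. Hence S ≡ 2 + 4·10 = 42 (mod 44).

42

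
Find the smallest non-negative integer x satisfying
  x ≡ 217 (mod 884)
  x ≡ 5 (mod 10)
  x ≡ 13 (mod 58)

gcd(884, 10) = 2 and 2 | (5 − 217), so the pair is consistent; merging gives x ≡ 1985 (mod 4420), where 4420 = lcm(884, 10).
gcd(4420, 58) = 2 and 2 | (13 − 1985), so the pair is consistent; merging gives x ≡ 1985 (mod 128180), where 128180 = lcm(4420, 58).
The solution is unique modulo lcm(884, 10, 58) = 128180.

1985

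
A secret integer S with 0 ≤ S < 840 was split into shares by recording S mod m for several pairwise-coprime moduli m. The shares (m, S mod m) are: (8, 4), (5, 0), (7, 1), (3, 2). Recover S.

The moduli are pairwise coprime; N = 8·5·7·3 = 840.
N/8 = 105; 105 ≡ 1 (mod 8), inverse 1.
N/5 = 168; 168 ≡ 3 (mod 5); 3·2 ≡ 1, so inverse 2.
N/7 = 120; 120 ≡ 1 (mod 7), inverse 1.
N/3 = 280; 280 ≡ 1 (mod 3), inverse 1.
S ≡ 4·105·1 + 0·168·2 + 1·120·1 + 2·280·1 = 1100.
1100 mod 840 = 260.

260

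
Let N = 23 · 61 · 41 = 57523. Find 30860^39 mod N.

Mod 23: 30860 ≡ 17; by Fermat, exponent reduces to 39 mod 22 = 17; 17^17 ≡ 11 (mod 23).
Mod 61: 30860 ≡ 55; 55^39 ≡ 8 (mod 61).
Mod 41: 30860 ≡ 28; 28^39 ≡ 22 (mod 41).
Combine by CRT: x ≡ 11 (mod 23), x ≡ 8 (mod 61), x ≡ 22 (mod 41) ⇒ x ≡ 23310 (mod 57523).

23310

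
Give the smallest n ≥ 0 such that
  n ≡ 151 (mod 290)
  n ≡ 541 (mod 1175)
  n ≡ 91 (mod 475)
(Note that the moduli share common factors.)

gcd(290, 1175) = 5 and 5 | (541 − 151), so the pair is consistent; merging gives n ≡ 38141 (mod 68150), where 68150 = lcm(290, 1175).
gcd(68150, 475) = 25 and 25 | (91 − 38141), so the pair is consistent; merging gives n ≡ 310741 (mod 1294850), where 1294850 = lcm(68150, 475).
The solution is unique modulo lcm(290, 1175, 475) = 1294850.

310741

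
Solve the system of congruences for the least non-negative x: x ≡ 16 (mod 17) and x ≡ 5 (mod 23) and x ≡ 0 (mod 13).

1937

From x ≡ 16 (mod 17) write x = 16 + 17t. Substituting into x ≡ 5 (mod 23) gives 17t ≡ 12 (mod 23), and since 17⁻¹ ≡ 19 (mod 23), t ≡ 21. Hence x ≡ 16 + 17·21 = 373 (mod 391).
From x ≡ 373 (mod 391) write x = 373 + 391t. Substituting into x ≡ 0 (mod 13) gives 391t ≡ 4 (mod 13), and since 1⁻¹ ≡ 1 (mod 13), t ≡ 4. Hence x ≡ 373 + 391·4 = 1937 (mod 5083).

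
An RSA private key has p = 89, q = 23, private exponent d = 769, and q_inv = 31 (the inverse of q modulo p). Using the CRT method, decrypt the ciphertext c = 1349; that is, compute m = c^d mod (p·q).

d_p = d mod (p−1) = 769 mod 88 = 65; d_q = d mod (q−1) = 21.
m₁ = c^(d_p) mod p: c ≡ 14 (mod 89), and 14^65 mod 89 = 23.
m₂ = c^(d_q) mod q: c ≡ 15 (mod 23), and 15^21 mod 23 = 20.
h = q_inv·(m₁ − m₂) mod p = 31·(23 − 20) mod 89 = 4.
m = m₂ + h·q = 20 + 4·23 = 112.

112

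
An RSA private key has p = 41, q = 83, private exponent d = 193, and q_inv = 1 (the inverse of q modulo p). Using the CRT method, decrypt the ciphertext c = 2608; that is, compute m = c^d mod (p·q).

d_p = d mod (p−1) = 193 mod 40 = 33; d_q = d mod (q−1) = 29.
m₁ = c^(d_p) mod p: c ≡ 25 (mod 41), and 25^33 mod 41 = 4.
m₂ = c^(d_q) mod q: c ≡ 35 (mod 83), and 35^29 mod 83 = 80.
h = q_inv·(m₁ − m₂) mod p = 1·(4 − 80) mod 41 = 6.
m = m₂ + h·q = 80 + 6·83 = 578.

578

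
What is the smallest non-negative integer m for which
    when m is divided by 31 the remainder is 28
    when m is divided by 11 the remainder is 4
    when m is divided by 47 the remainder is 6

7902

Combine the congruences pairwise.
From m ≡ 28 (mod 31) write m = 28 + 31t. Substituting into m ≡ 4 (mod 11) gives 31t ≡ 9 (mod 11), and since 9⁻¹ ≡ 5 (mod 11), t ≡ 1. Hence m ≡ 28 + 31·1 = 59 (mod 341).
From m ≡ 59 (mod 341) write m = 59 + 341t. Substituting into m ≡ 6 (mod 47) gives 341t ≡ 41 (mod 47), and since 12⁻¹ ≡ 4 (mod 47), t ≡ 23. Hence m ≡ 59 + 341·23 = 7902 (mod 16027).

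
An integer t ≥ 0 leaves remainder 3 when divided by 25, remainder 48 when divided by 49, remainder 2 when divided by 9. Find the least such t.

The moduli are pairwise coprime; N = 25·49·9 = 11025.
N/25 = 441; 441 ≡ 16 (mod 25); 16·11 ≡ 1, so inverse 11.
N/49 = 225; 225 ≡ 29 (mod 49); 29·22 ≡ 1, so inverse 22.
N/9 = 1225; 1225 ≡ 1 (mod 9), inverse 1.
t ≡ 3·441·11 + 48·225·22 + 2·1225·1 = 254603.
254603 mod 11025 = 1028.

1028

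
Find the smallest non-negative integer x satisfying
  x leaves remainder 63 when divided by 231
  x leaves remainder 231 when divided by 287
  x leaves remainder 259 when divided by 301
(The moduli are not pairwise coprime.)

Combine the congruences pairwise.
gcd(231, 287) = 7 and 7 | (231 − 63), so the pair is consistent; merging gives x ≡ 8841 (mod 9471), where 9471 = lcm(231, 287).
gcd(9471, 301) = 7 and 7 | (259 − 8841), so the pair is consistent; merging gives x ≡ 283500 (mod 407253), where 407253 = lcm(9471, 301).
The solution is unique modulo lcm(231, 287, 301) = 407253.

283500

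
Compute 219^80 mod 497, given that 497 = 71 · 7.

375

Mod 71: 219 ≡ 6; by Fermat, exponent reduces to 80 mod 70 = 10; 6^10 ≡ 20 (mod 71).
Mod 7: 219 ≡ 2; by Fermat, exponent reduces to 80 mod 6 = 2; 2^2 ≡ 4 (mod 7).
Combine by CRT: x ≡ 20 (mod 71), x ≡ 4 (mod 7) ⇒ x ≡ 375 (mod 497).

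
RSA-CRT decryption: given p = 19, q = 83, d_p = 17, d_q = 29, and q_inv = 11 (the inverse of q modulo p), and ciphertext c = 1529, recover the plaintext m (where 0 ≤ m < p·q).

m₁ = c^(d_p) mod p: c ≡ 9 (mod 19), and 9^17 mod 19 = 17.
m₂ = c^(d_q) mod q: c ≡ 35 (mod 83), and 35^29 mod 83 = 80.
h = q_inv·(m₁ − m₂) mod p = 11·(17 − 80) mod 19 = 10.
m = m₂ + h·q = 80 + 10·83 = 910.

910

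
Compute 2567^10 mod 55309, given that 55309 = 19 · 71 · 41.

27225

Mod 19: 2567 ≡ 2; 2^10 ≡ 17 (mod 19).
Mod 71: 2567 ≡ 11; 11^10 ≡ 32 (mod 71).
Mod 41: 2567 ≡ 25; 25^10 ≡ 1 (mod 41).
Combine by CRT: x ≡ 17 (mod 19), x ≡ 32 (mod 71), x ≡ 1 (mod 41) ⇒ x ≡ 27225 (mod 55309).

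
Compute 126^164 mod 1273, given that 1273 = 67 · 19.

695

Mod 67: 126 ≡ 59; by Fermat, exponent reduces to 164 mod 66 = 32; 59^32 ≡ 25 (mod 67).
Mod 19: 126 ≡ 12; by Fermat, exponent reduces to 164 mod 18 = 2; 12^2 ≡ 11 (mod 19).
Combine by CRT: x ≡ 25 (mod 67), x ≡ 11 (mod 19) ⇒ x ≡ 695 (mod 1273).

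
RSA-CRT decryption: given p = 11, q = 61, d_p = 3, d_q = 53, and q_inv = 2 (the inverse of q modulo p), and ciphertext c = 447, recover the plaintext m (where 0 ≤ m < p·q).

m₁ = c^(d_p) mod p: c ≡ 7 (mod 11), and 7^3 mod 11 = 2.
m₂ = c^(d_q) mod q: c ≡ 20 (mod 61), and 20^53 mod 61 = 9.
h = q_inv·(m₁ − m₂) mod p = 2·(2 − 9) mod 11 = 8.
m = m₂ + h·q = 9 + 8·61 = 497.

497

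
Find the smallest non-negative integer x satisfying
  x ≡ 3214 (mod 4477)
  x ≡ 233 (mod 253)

88277

Combine the congruences pairwise.
gcd(4477, 253) = 11 and 11 | (233 − 3214), so the pair is consistent; merging gives x ≡ 88277 (mod 102971), where 102971 = lcm(4477, 253).
The solution is unique modulo lcm(4477, 253) = 102971.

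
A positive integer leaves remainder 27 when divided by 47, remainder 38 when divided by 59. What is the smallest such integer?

215

Combine the congruences pairwise.
From a ≡ 27 (mod 47) write a = 27 + 47t. Substituting into a ≡ 38 (mod 59) gives 47t ≡ 11 (mod 59), and since 47⁻¹ ≡ 54 (mod 59), t ≡ 4. Hence a ≡ 27 + 47·4 = 215 (mod 2773).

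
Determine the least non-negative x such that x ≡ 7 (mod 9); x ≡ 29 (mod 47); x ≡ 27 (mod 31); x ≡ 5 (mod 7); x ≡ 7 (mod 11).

269386

The moduli are pairwise coprime; N = 9·47·31·7·11 = 1009701.
N/9 = 112189; 112189 ≡ 4 (mod 9); 4·7 ≡ 1, so inverse 7.
N/47 = 21483; 21483 ≡ 4 (mod 47); 4·12 ≡ 1, so inverse 12.
N/31 = 32571; 32571 ≡ 21 (mod 31); 21·3 ≡ 1, so inverse 3.
N/7 = 144243; 144243 ≡ 1 (mod 7), inverse 1.
N/11 = 91791; 91791 ≡ 7 (mod 11); 7·8 ≡ 1, so inverse 8.
x ≡ 7·112189·7 + 29·21483·12 + 27·32571·3 + 5·144243·1 + 7·91791·8 = 21473107.
21473107 mod 1009701 = 269386.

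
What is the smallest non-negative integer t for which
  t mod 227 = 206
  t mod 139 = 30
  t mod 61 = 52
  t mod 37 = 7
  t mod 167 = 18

9409167458

From t ≡ 206 (mod 227) write t = 206 + 227s. Substituting into t ≡ 30 (mod 139) gives 227s ≡ 102 (mod 139), and since 88⁻¹ ≡ 109 (mod 139), s ≡ 137. Hence t ≡ 206 + 227·137 = 31305 (mod 31553).
From t ≡ 31305 (mod 31553) write t = 31305 + 31553s. Substituting into t ≡ 52 (mod 61) gives 31553s ≡ 40 (mod 61), and since 16⁻¹ ≡ 42 (mod 61), s ≡ 33. Hence t ≡ 31305 + 31553·33 = 1072554 (mod 1924733).
From t ≡ 1072554 (mod 1924733) write t = 1072554 + 1924733s. Substituting into t ≡ 7 (mod 37) gives 1924733s ≡ 9 (mod 37), and since 30⁻¹ ≡ 21 (mod 37), s ≡ 4. Hence t ≡ 1072554 + 1924733·4 = 8771486 (mod 71215121).
From t ≡ 8771486 (mod 71215121) write t = 8771486 + 71215121s. Substituting into t ≡ 18 (mod 167) gives 71215121s ≡ 40 (mod 167), and since 142⁻¹ ≡ 20 (mod 167), s ≡ 132. Hence t ≡ 8771486 + 71215121·132 = 9409167458 (mod 11892925207).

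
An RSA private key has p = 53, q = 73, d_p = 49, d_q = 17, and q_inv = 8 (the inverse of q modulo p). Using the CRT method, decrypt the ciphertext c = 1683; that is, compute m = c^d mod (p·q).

m₁ = c^(d_p) mod p: c ≡ 40 (mod 53), and 40^49 mod 53 = 11.
m₂ = c^(d_q) mod q: c ≡ 4 (mod 73), and 4^17 mod 73 = 55.
h = q_inv·(m₁ − m₂) mod p = 8·(11 − 55) mod 53 = 19.
m = m₂ + h·q = 55 + 19·73 = 1442.

1442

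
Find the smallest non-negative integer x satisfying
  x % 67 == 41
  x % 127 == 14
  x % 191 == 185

371489

Combine the congruences pairwise.
From x ≡ 41 (mod 67) write x = 41 + 67t. Substituting into x ≡ 14 (mod 127) gives 67t ≡ 100 (mod 127), and since 67⁻¹ ≡ 91 (mod 127), t ≡ 83. Hence x ≡ 41 + 67·83 = 5602 (mod 8509).
From x ≡ 5602 (mod 8509) write x = 5602 + 8509t. Substituting into x ≡ 185 (mod 191) gives 8509t ≡ 122 (mod 191), and since 105⁻¹ ≡ 171 (mod 191), t ≡ 43. Hence x ≡ 5602 + 8509·43 = 371489 (mod 1625219).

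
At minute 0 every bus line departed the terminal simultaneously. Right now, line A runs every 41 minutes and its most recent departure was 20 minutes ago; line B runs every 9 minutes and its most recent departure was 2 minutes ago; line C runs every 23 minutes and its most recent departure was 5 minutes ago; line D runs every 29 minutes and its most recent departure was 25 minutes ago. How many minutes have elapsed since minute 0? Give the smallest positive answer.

215147

The moduli are pairwise coprime; N = 41·9·23·29 = 246123.
N/41 = 6003; 6003 ≡ 17 (mod 41); 17·29 ≡ 1, so inverse 29.
N/9 = 27347; 27347 ≡ 5 (mod 9); 5·2 ≡ 1, so inverse 2.
N/23 = 10701; 10701 ≡ 6 (mod 23); 6·4 ≡ 1, so inverse 4.
N/29 = 8487; 8487 ≡ 19 (mod 29); 19·26 ≡ 1, so inverse 26.
t ≡ 20·6003·29 + 2·27347·2 + 5·10701·4 + 25·8487·26 = 9321698.
9321698 mod 246123 = 215147.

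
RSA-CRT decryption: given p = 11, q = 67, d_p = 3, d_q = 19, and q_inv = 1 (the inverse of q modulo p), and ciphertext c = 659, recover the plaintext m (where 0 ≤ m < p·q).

703

m₁ = c^(d_p) mod p: c ≡ 10 (mod 11), and 10^3 mod 11 = 10.
m₂ = c^(d_q) mod q: c ≡ 56 (mod 67), and 56^19 mod 67 = 33.
h = q_inv·(m₁ − m₂) mod p = 1·(10 − 33) mod 11 = 10.
m = m₂ + h·q = 33 + 10·67 = 703.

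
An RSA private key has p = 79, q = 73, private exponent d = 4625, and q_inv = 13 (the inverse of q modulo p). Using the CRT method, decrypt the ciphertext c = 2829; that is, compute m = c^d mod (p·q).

d_p = d mod (p−1) = 4625 mod 78 = 23; d_q = d mod (q−1) = 17.
m₁ = c^(d_p) mod p: c ≡ 64 (mod 79), and 64^23 mod 79 = 18.
m₂ = c^(d_q) mod q: c ≡ 55 (mod 73), and 55^17 mod 73 = 4.
h = q_inv·(m₁ − m₂) mod p = 13·(18 − 4) mod 79 = 24.
m = m₂ + h·q = 4 + 24·73 = 1756.

1756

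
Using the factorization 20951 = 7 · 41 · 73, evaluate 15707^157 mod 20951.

15441

Mod 7: 15707 ≡ 6; by Fermat, exponent reduces to 157 mod 6 = 1; 6^1 ≡ 6 (mod 7).
Mod 41: 15707 ≡ 4; by Fermat, exponent reduces to 157 mod 40 = 37; 4^37 ≡ 25 (mod 41).
Mod 73: 15707 ≡ 12; by Fermat, exponent reduces to 157 mod 72 = 13; 12^13 ≡ 38 (mod 73).
Combine by CRT: x ≡ 6 (mod 7), x ≡ 25 (mod 41), x ≡ 38 (mod 73) ⇒ x ≡ 15441 (mod 20951).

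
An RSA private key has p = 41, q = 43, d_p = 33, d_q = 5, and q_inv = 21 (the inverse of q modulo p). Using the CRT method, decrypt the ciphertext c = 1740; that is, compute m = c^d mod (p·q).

m₁ = c^(d_p) mod p: c ≡ 18 (mod 41), and 18^33 mod 41 = 10.
m₂ = c^(d_q) mod q: c ≡ 20 (mod 43), and 20^5 mod 43 = 26.
h = q_inv·(m₁ − m₂) mod p = 21·(10 − 26) mod 41 = 33.
m = m₂ + h·q = 26 + 33·43 = 1445.

1445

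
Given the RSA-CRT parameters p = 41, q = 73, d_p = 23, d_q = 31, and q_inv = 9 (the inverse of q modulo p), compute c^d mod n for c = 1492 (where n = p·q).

m₁ = c^(d_p) mod p: c ≡ 16 (mod 41), and 16^23 mod 41 = 37.
m₂ = c^(d_q) mod q: c ≡ 32 (mod 73), and 32^31 mod 73 = 4.
h = q_inv·(m₁ − m₂) mod p = 9·(37 − 4) mod 41 = 10.
m = m₂ + h·q = 4 + 10·73 = 734.

734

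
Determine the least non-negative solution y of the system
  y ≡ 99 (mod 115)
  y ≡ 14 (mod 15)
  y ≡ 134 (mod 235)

9299

gcd(115, 15) = 5 and 5 | (14 − 99), so the pair is consistent; merging gives y ≡ 329 (mod 345), where 345 = lcm(115, 15).
gcd(345, 235) = 5 and 5 | (134 − 329), so the pair is consistent; merging gives y ≡ 9299 (mod 16215), where 16215 = lcm(345, 235).
The solution is unique modulo lcm(115, 15, 235) = 16215.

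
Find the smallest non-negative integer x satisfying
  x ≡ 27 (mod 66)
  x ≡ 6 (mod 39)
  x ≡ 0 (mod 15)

gcd(66, 39) = 3 and 3 | (6 − 27), so the pair is consistent; merging gives x ≡ 357 (mod 858), where 858 = lcm(66, 39).
gcd(858, 15) = 3 and 3 | (0 − 357), so the pair is consistent; merging gives x ≡ 1215 (mod 4290), where 4290 = lcm(858, 15).
The solution is unique modulo lcm(66, 39, 15) = 4290.

1215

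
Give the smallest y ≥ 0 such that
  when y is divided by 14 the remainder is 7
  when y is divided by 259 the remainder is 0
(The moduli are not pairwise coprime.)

259

gcd(14, 259) = 7 and 7 | (0 − 7), so the pair is consistent; merging gives y ≡ 259 (mod 518), where 518 = lcm(14, 259).
The solution is unique modulo lcm(14, 259) = 518.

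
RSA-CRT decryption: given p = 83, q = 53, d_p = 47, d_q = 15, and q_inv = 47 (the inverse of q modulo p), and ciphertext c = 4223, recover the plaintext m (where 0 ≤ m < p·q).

m₁ = c^(d_p) mod p: c ≡ 73 (mod 83), and 73^47 mod 83 = 67.
m₂ = c^(d_q) mod q: c ≡ 36 (mod 53), and 36^15 mod 53 = 24.
h = q_inv·(m₁ − m₂) mod p = 47·(67 − 24) mod 83 = 29.
m = m₂ + h·q = 24 + 29·53 = 1561.

1561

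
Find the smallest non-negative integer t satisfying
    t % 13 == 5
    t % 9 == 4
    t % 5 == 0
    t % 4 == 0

2020

From t ≡ 5 (mod 13) write t = 5 + 13s. Substituting into t ≡ 4 (mod 9) gives 13s ≡ 8 (mod 9), and since 4⁻¹ ≡ 7 (mod 9), s ≡ 2. Hence t ≡ 5 + 13·2 = 31 (mod 117).
From t ≡ 31 (mod 117) write t = 31 + 117s. Substituting into t ≡ 0 (mod 5) gives 117s ≡ 4 (mod 5), and since 2⁻¹ ≡ 3 (mod 5), s ≡ 2. Hence t ≡ 31 + 117·2 = 265 (mod 585).
From t ≡ 265 (mod 585) write t = 265 + 585s. Substituting into t ≡ 0 (mod 4) gives 585s ≡ 3 (mod 4), and since 1⁻¹ ≡ 1 (mod 4), s ≡ 3. Hence t ≡ 265 + 585·3 = 2020 (mod 2340).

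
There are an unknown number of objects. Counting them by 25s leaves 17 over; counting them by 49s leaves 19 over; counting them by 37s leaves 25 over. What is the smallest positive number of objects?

Combine the congruences pairwise.
From N ≡ 17 (mod 25) write N = 17 + 25t. Substituting into N ≡ 19 (mod 49) gives 25t ≡ 2 (mod 49), and since 25⁻¹ ≡ 2 (mod 49), t ≡ 4. Hence N ≡ 17 + 25·4 = 117 (mod 1225).
From N ≡ 117 (mod 1225) write N = 117 + 1225t. Substituting into N ≡ 25 (mod 37) gives 1225t ≡ 19 (mod 37), and since 4⁻¹ ≡ 28 (mod 37), t ≡ 14. Hence N ≡ 117 + 1225·14 = 17267 (mod 45325).

17267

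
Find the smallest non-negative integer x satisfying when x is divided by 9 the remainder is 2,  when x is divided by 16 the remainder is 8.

From x ≡ 2 (mod 9) write x = 2 + 9t. Substituting into x ≡ 8 (mod 16) gives 9t ≡ 6 (mod 16), and since 9⁻¹ ≡ 9 (mod 16), t ≡ 6. Hence x ≡ 2 + 9·6 = 56 (mod 144).

56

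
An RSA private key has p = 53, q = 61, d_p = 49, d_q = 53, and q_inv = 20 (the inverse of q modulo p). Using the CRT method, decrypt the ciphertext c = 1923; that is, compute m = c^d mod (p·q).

1565

m₁ = c^(d_p) mod p: c ≡ 15 (mod 53), and 15^49 mod 53 = 28.
m₂ = c^(d_q) mod q: c ≡ 32 (mod 61), and 32^53 mod 61 = 40.
h = q_inv·(m₁ − m₂) mod p = 20·(28 − 40) mod 53 = 25.
m = m₂ + h·q = 40 + 25·61 = 1565.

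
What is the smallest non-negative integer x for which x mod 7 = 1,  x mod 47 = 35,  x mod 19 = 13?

4782

From x ≡ 1 (mod 7) write x = 1 + 7t. Substituting into x ≡ 35 (mod 47) gives 7t ≡ 34 (mod 47), and since 7⁻¹ ≡ 27 (mod 47), t ≡ 25. Hence x ≡ 1 + 7·25 = 176 (mod 329).
From x ≡ 176 (mod 329) write x = 176 + 329t. Substituting into x ≡ 13 (mod 19) gives 329t ≡ 8 (mod 19), and since 6⁻¹ ≡ 16 (mod 19), t ≡ 14. Hence x ≡ 176 + 329·14 = 4782 (mod 6251).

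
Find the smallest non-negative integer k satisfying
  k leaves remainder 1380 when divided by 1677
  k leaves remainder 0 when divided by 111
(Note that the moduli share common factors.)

gcd(1677, 111) = 3 and 3 | (0 − 1380), so the pair is consistent; merging gives k ≡ 56721 (mod 62049), where 62049 = lcm(1677, 111).
The solution is unique modulo lcm(1677, 111) = 62049.

56721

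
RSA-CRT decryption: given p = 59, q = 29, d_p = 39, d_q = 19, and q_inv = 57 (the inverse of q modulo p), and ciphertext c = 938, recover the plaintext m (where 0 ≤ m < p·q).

1442

m₁ = c^(d_p) mod p: c ≡ 53 (mod 59), and 53^39 mod 59 = 26.
m₂ = c^(d_q) mod q: c ≡ 10 (mod 29), and 10^19 mod 29 = 21.
h = q_inv·(m₁ − m₂) mod p = 57·(26 − 21) mod 59 = 49.
m = m₂ + h·q = 21 + 49·29 = 1442.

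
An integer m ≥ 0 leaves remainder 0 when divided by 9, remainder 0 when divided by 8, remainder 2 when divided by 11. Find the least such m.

From m ≡ 0 (mod 9) write m = 0 + 9t. Substituting into m ≡ 0 (mod 8) gives 9t ≡ 0 (mod 8), and since 1⁻¹ ≡ 1 (mod 8), t ≡ 0. Hence m ≡ 0 + 9·0 = 0 (mod 72).
From m ≡ 0 (mod 72) write m = 0 + 72t. Substituting into m ≡ 2 (mod 11) gives 72t ≡ 2 (mod 11), and since 6⁻¹ ≡ 2 (mod 11), t ≡ 4. Hence m ≡ 0 + 72·4 = 288 (mod 792).

288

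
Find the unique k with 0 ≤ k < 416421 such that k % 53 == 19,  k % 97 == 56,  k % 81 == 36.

371178

The moduli are pairwise coprime; N = 53·97·81 = 416421.
N/53 = 7857; 7857 ≡ 13 (mod 53); 13·49 ≡ 1, so inverse 49.
N/97 = 4293; 4293 ≡ 25 (mod 97); 25·66 ≡ 1, so inverse 66.
N/81 = 5141; 5141 ≡ 38 (mod 81); 38·32 ≡ 1, so inverse 32.
k ≡ 19·7857·49 + 56·4293·66 + 36·5141·32 = 29104227.
29104227 mod 416421 = 371178.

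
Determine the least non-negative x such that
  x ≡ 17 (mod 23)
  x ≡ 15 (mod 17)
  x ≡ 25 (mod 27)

From x ≡ 17 (mod 23) write x = 17 + 23t. Substituting into x ≡ 15 (mod 17) gives 23t ≡ 15 (mod 17), and since 6⁻¹ ≡ 3 (mod 17), t ≡ 11. Hence x ≡ 17 + 23·11 = 270 (mod 391).
From x ≡ 270 (mod 391) write x = 270 + 391t. Substituting into x ≡ 25 (mod 27) gives 391t ≡ 25 (mod 27), and since 13⁻¹ ≡ 25 (mod 27), t ≡ 4. Hence x ≡ 270 + 391·4 = 1834 (mod 10557).

1834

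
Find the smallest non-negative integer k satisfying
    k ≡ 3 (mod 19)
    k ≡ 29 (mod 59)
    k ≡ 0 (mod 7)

The moduli are pairwise coprime; N = 19·59·7 = 7847.
N/19 = 413; 413 ≡ 14 (mod 19); 14·15 ≡ 1, so inverse 15.
N/59 = 133; 133 ≡ 15 (mod 59); 15·4 ≡ 1, so inverse 4.
N/7 = 1121; 1121 ≡ 1 (mod 7), inverse 1.
k ≡ 3·413·15 + 29·133·4 + 0·1121·1 = 34013.
34013 mod 7847 = 2625.

2625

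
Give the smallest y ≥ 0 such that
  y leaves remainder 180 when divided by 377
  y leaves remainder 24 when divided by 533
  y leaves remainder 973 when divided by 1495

gcd(377, 533) = 13 and 13 | (24 − 180), so the pair is consistent; merging gives y ≡ 557 (mod 15457), where 15457 = lcm(377, 533).
gcd(15457, 1495) = 13 and 13 | (973 − 557), so the pair is consistent; merging gives y ≡ 742493 (mod 1777555), where 1777555 = lcm(15457, 1495).
The solution is unique modulo lcm(377, 533, 1495) = 1777555.

742493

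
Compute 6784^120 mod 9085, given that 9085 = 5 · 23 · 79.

921

Mod 5: 6784 ≡ 4; since 4 | 120, by Fermat 4^120 ≡ 1 (mod 5).
Mod 23: 6784 ≡ 22; by Fermat, exponent reduces to 120 mod 22 = 10; 22^10 ≡ 1 (mod 23).
Mod 79: 6784 ≡ 69; by Fermat, exponent reduces to 120 mod 78 = 42; 69^42 ≡ 52 (mod 79).
Combine by CRT: x ≡ 1 (mod 5), x ≡ 1 (mod 23), x ≡ 52 (mod 79) ⇒ x ≡ 921 (mod 9085).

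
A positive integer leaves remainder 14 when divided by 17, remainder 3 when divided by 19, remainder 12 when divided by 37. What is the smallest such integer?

The moduli are pairwise coprime; N = 17·19·37 = 11951.
N/17 = 703; 703 ≡ 6 (mod 17); 6·3 ≡ 1, so inverse 3.
N/19 = 629; 629 ≡ 2 (mod 19); 2·10 ≡ 1, so inverse 10.
N/37 = 323; 323 ≡ 27 (mod 37); 27·11 ≡ 1, so inverse 11.
m ≡ 14·703·3 + 3·629·10 + 12·323·11 = 91032.
91032 mod 11951 = 7375.

7375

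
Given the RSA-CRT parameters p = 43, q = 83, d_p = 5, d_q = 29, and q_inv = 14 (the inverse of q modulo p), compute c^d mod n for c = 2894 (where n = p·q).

1536

m₁ = c^(d_p) mod p: c ≡ 13 (mod 43), and 13^5 mod 43 = 31.
m₂ = c^(d_q) mod q: c ≡ 72 (mod 83), and 72^29 mod 83 = 42.
h = q_inv·(m₁ − m₂) mod p = 14·(31 − 42) mod 43 = 18.
m = m₂ + h·q = 42 + 18·83 = 1536.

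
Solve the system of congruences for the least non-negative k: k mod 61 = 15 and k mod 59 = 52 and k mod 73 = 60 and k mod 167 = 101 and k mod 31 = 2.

719367464

The moduli are pairwise coprime; N = 61·59·73·167·31 = 1360137679.
N/61 = 22297339; 22297339 ≡ 9 (mod 61); 9·34 ≡ 1, so inverse 34.
N/59 = 23053181; 23053181 ≡ 52 (mod 59); 52·42 ≡ 1, so inverse 42.
N/73 = 18632023; 18632023 ≡ 14 (mod 73); 14·47 ≡ 1, so inverse 47.
N/167 = 8144537; 8144537 ≡ 114 (mod 167); 114·63 ≡ 1, so inverse 63.
N/31 = 43875409; 43875409 ≡ 24 (mod 31); 24·22 ≡ 1, so inverse 22.
k ≡ 15·22297339·34 + 52·23053181·42 + 60·18632023·47 + 101·8144537·63 + 2·43875409·22 = 168016301981.
168016301981 mod 1360137679 = 719367464.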